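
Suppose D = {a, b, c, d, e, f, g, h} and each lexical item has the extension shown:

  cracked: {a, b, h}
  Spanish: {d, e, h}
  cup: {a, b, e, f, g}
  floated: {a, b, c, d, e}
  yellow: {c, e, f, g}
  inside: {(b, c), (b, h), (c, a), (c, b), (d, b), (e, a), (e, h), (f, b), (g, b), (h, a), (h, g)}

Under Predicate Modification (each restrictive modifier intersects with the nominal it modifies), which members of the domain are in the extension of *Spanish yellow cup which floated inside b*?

∅

⟦which floated⟧ = ⟦floated⟧ = {a, b, c, d, e}
⟦inside b⟧ = {x : ⟨x, b⟩ ∈ ⟦inside⟧} = {c, d, f, g}
⟦cup⟧ = {a, b, e, f, g}
… ∩ ⟦which floated⟧ = {a, b, e, f, g} ∩ {a, b, c, d, e} = {a, b, e}
… ∩ ⟦inside b⟧ = {a, b, e} ∩ {c, d, f, g} = ∅
… ∩ ⟦Spanish⟧ = ∅ ∩ {d, e, h} = ∅
… ∩ ⟦yellow⟧ = ∅ ∩ {c, e, f, g} = ∅
So ⟦Spanish yellow cup which floated inside b⟧ = ∅.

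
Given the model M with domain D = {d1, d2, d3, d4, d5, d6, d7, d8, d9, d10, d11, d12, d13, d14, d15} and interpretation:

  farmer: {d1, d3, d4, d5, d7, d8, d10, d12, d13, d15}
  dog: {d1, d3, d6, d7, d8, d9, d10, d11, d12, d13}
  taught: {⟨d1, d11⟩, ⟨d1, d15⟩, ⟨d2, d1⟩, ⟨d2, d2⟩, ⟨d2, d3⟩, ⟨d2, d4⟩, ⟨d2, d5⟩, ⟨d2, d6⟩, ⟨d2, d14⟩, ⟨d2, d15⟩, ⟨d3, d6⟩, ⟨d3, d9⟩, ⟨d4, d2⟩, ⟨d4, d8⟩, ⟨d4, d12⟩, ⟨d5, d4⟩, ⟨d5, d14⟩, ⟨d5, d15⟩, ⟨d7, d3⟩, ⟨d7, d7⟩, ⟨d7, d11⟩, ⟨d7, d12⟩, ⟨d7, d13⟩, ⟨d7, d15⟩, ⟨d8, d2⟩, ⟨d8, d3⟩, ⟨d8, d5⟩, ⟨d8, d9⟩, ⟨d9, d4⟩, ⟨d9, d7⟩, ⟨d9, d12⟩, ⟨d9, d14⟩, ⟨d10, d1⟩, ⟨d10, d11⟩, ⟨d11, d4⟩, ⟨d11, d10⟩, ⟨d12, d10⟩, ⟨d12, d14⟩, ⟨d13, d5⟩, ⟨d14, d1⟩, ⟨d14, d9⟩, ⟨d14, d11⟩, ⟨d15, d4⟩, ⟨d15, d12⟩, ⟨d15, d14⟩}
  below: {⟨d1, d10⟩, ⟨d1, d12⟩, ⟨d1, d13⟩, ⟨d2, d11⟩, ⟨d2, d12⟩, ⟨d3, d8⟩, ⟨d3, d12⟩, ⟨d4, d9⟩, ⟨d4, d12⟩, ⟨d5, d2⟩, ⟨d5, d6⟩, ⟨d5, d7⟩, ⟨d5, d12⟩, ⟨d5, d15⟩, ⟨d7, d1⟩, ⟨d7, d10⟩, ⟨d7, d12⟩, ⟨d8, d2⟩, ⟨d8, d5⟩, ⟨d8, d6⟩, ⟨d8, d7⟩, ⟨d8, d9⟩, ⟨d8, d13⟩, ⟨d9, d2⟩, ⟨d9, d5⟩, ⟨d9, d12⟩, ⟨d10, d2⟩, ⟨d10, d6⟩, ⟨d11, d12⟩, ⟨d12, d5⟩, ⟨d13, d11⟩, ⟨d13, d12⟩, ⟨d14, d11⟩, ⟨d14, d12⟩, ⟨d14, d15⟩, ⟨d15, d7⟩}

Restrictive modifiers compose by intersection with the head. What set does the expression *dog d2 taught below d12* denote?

{d1, d3}

⟦d2 taught⟧ = {x : ⟨d2, x⟩ ∈ ⟦taught⟧} = {d1, d2, d3, d4, d5, d6, d14, d15}
⟦below d12⟧ = {x : ⟨x, d12⟩ ∈ ⟦below⟧} = {d1, d2, d3, d4, d5, d7, d9, d11, d13, d14}
⟦dog⟧ = {d1, d3, d6, d7, d8, d9, d10, d11, d12, d13}
… ∩ ⟦d2 taught⟧ = {d1, d3, d6, d7, d8, d9, d10, d11, d12, d13} ∩ {d1, d2, d3, d4, d5, d6, d14, d15} = {d1, d3, d6}
… ∩ ⟦below d12⟧ = {d1, d3, d6} ∩ {d1, d2, d3, d4, d5, d7, d9, d11, d13, d14} = {d1, d3}
So ⟦dog d2 taught below d12⟧ = {d1, d3}.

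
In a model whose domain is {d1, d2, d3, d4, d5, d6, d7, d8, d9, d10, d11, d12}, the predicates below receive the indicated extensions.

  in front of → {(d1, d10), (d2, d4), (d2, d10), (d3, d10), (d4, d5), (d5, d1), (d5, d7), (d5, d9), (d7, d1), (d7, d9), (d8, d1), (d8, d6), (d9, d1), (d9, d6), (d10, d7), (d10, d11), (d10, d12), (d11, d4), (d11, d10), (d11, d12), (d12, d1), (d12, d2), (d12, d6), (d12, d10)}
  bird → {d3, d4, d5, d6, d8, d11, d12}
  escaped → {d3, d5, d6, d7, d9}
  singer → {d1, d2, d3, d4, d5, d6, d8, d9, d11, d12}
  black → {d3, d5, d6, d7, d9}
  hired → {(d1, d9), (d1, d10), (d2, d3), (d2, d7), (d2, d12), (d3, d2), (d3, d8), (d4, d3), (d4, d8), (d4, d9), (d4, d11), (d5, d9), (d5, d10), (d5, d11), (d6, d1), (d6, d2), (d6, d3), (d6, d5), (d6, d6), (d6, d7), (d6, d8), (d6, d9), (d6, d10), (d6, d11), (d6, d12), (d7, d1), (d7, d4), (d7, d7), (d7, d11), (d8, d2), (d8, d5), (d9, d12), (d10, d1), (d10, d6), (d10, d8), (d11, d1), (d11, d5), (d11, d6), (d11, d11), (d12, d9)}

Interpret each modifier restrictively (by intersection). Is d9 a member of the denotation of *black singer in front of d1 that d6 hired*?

yes

⟦in front of d1⟧ = {x : ⟨x, d1⟩ ∈ ⟦in front of⟧} = {d5, d7, d8, d9, d12}
⟦that d6 hired⟧ = {x : ⟨d6, x⟩ ∈ ⟦hired⟧} = {d1, d2, d3, d5, d6, d7, d8, d9, d10, d11, d12}
⟦singer⟧ = {d1, d2, d3, d4, d5, d6, d8, d9, d11, d12}
… ∩ ⟦in front of d1⟧ = {d1, d2, d3, d4, d5, d6, d8, d9, d11, d12} ∩ {d5, d7, d8, d9, d12} = {d5, d8, d9, d12}
… ∩ ⟦that d6 hired⟧ = {d5, d8, d9, d12} ∩ {d1, d2, d3, d5, d6, d7, d8, d9, d10, d11, d12} = {d5, d8, d9, d12}
… ∩ ⟦black⟧ = {d5, d8, d9, d12} ∩ {d3, d5, d6, d7, d9} = {d5, d9}
⟦black singer in front of d1 that d6 hired⟧ = {d5, d9}; d9 ∈ this set.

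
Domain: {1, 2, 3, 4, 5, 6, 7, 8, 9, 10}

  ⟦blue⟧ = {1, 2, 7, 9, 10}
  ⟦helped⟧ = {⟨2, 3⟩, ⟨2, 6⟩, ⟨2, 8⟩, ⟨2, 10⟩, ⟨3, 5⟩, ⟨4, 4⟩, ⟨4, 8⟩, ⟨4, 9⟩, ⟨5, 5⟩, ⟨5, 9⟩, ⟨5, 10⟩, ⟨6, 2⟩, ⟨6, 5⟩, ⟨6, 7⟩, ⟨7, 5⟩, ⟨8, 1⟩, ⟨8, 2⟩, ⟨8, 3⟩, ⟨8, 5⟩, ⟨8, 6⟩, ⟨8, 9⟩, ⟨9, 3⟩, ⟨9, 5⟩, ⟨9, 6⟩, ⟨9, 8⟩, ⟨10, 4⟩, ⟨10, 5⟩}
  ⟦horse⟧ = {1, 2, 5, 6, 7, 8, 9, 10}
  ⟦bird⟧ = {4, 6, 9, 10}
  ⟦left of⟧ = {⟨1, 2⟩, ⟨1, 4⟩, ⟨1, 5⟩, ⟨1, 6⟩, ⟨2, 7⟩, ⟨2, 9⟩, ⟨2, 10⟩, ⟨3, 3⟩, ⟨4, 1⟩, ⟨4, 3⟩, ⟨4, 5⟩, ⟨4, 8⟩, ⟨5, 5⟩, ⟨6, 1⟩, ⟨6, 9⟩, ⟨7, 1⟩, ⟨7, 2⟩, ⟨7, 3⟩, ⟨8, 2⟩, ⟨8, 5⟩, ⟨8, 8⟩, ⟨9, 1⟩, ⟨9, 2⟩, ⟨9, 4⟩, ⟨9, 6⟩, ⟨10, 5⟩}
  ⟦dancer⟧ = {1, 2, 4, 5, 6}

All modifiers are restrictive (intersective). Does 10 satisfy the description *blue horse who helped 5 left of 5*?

yes

⟦who helped 5⟧ = {x : ⟨x, 5⟩ ∈ ⟦helped⟧} = {3, 5, 6, 7, 8, 9, 10}
⟦left of 5⟧ = {x : ⟨x, 5⟩ ∈ ⟦left of⟧} = {1, 4, 5, 8, 10}
⟦horse⟧ = {1, 2, 5, 6, 7, 8, 9, 10}
… ∩ ⟦who helped 5⟧ = {1, 2, 5, 6, 7, 8, 9, 10} ∩ {3, 5, 6, 7, 8, 9, 10} = {5, 6, 7, 8, 9, 10}
… ∩ ⟦left of 5⟧ = {5, 6, 7, 8, 9, 10} ∩ {1, 4, 5, 8, 10} = {5, 8, 10}
… ∩ ⟦blue⟧ = {5, 8, 10} ∩ {1, 2, 7, 9, 10} = {10}
⟦blue horse who helped 5 left of 5⟧ = {10}; 10 ∈ this set.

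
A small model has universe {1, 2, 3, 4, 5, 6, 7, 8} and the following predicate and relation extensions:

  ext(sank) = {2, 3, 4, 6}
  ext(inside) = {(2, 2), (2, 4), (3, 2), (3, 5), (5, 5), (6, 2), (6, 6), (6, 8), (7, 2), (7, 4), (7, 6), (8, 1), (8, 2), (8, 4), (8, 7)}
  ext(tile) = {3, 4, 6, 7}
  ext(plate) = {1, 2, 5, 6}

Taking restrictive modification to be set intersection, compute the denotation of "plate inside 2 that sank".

{2, 6}

⟦inside 2⟧ = {x : ⟨x, 2⟩ ∈ ⟦inside⟧} = {2, 3, 6, 7, 8}
⟦that sank⟧ = ⟦sank⟧ = {2, 3, 4, 6}
⟦plate⟧ = {1, 2, 5, 6}
… ∩ ⟦inside 2⟧ = {1, 2, 5, 6} ∩ {2, 3, 6, 7, 8} = {2, 6}
… ∩ ⟦that sank⟧ = {2, 6} ∩ {2, 3, 4, 6} = {2, 6}
So ⟦plate inside 2 that sank⟧ = {2, 6}.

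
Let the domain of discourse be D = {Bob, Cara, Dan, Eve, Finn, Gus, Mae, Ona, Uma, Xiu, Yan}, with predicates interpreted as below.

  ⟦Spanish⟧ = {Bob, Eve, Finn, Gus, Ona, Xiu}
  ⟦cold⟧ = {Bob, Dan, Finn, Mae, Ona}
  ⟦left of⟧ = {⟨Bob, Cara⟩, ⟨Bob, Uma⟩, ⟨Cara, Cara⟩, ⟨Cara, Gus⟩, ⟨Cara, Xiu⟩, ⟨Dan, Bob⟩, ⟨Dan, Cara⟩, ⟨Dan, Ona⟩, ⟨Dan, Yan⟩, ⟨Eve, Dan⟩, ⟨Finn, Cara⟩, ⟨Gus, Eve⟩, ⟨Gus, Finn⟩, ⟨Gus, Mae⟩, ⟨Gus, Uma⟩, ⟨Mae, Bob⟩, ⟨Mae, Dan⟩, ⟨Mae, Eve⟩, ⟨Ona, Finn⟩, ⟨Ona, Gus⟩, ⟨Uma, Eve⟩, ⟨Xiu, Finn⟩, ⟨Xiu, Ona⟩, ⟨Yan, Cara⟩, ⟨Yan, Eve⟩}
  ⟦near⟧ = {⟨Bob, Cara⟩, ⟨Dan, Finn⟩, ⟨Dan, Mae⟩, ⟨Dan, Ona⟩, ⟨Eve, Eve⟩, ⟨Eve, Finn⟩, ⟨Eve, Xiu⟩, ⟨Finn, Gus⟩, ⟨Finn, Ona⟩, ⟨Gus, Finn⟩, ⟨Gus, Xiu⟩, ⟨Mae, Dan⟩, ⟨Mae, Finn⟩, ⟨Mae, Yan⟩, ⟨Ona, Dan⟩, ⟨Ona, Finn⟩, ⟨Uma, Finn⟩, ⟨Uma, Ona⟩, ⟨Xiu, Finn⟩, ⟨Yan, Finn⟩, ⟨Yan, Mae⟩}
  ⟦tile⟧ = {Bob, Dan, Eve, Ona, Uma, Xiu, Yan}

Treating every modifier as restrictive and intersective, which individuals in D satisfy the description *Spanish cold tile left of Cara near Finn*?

⟦left of Cara⟧ = {x : ⟨x, Cara⟩ ∈ ⟦left of⟧} = {Bob, Cara, Dan, Finn, Yan}
⟦near Finn⟧ = {x : ⟨x, Finn⟩ ∈ ⟦near⟧} = {Dan, Eve, Gus, Mae, Ona, Uma, Xiu, Yan}
⟦tile⟧ = {Bob, Dan, Eve, Ona, Uma, Xiu, Yan}
… ∩ ⟦left of Cara⟧ = {Bob, Dan, Eve, Ona, Uma, Xiu, Yan} ∩ {Bob, Cara, Dan, Finn, Yan} = {Bob, Dan, Yan}
… ∩ ⟦near Finn⟧ = {Bob, Dan, Yan} ∩ {Dan, Eve, Gus, Mae, Ona, Uma, Xiu, Yan} = {Dan, Yan}
… ∩ ⟦Spanish⟧ = {Dan, Yan} ∩ {Bob, Eve, Finn, Gus, Ona, Xiu} = ∅
… ∩ ⟦cold⟧ = ∅ ∩ {Bob, Dan, Finn, Mae, Ona} = ∅
So ⟦Spanish cold tile left of Cara near Finn⟧ = { }.

{ }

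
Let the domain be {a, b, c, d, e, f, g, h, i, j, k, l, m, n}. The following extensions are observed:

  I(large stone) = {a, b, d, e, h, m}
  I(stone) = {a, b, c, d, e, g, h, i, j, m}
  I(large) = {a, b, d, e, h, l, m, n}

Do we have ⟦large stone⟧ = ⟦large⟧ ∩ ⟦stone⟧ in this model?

yes

⟦large⟧ ∩ ⟦stone⟧ = {a, b, d, e, h, l, m, n} ∩ {a, b, c, d, e, g, h, i, j, m} = {a, b, d, e, h, m}
Observed ⟦large stone⟧ = {a, b, d, e, h, m}.
These coincide, so the modifier is intersective here.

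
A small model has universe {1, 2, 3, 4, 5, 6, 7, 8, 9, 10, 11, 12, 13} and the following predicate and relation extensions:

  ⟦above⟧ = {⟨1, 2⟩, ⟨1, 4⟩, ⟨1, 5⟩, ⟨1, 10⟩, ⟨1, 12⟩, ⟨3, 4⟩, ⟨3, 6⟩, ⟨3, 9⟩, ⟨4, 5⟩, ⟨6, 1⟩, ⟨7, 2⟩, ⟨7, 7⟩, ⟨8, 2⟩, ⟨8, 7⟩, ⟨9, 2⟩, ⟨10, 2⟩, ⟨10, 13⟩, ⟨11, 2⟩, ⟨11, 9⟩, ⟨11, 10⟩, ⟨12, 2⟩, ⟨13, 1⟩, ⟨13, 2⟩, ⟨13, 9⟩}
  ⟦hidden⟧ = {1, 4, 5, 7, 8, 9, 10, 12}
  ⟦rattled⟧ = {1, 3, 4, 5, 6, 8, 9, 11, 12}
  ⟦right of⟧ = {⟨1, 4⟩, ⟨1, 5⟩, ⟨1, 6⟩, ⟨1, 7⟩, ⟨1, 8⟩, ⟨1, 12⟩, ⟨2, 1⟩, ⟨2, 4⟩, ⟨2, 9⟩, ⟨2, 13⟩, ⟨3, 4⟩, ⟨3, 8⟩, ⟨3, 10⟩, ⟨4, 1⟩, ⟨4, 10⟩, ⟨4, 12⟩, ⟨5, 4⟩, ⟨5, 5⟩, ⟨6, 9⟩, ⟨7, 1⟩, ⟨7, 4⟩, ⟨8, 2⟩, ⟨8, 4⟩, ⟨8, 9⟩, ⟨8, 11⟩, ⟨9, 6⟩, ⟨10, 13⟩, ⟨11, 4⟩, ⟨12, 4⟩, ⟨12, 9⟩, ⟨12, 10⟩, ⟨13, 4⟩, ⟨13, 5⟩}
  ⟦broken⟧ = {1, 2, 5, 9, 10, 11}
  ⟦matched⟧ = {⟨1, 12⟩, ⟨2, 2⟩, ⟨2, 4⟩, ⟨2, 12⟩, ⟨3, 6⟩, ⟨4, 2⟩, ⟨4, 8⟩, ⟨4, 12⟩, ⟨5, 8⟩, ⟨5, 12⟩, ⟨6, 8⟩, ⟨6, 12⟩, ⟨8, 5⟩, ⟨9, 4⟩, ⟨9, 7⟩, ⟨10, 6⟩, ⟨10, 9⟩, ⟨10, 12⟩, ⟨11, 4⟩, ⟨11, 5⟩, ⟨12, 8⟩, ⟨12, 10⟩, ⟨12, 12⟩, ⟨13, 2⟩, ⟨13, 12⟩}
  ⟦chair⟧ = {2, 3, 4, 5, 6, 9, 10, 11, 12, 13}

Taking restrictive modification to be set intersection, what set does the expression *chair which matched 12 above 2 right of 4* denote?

{12, 13}

⟦which matched 12⟧ = {x : ⟨x, 12⟩ ∈ ⟦matched⟧} = {1, 2, 4, 5, 6, 10, 12, 13}
⟦above 2⟧ = {x : ⟨x, 2⟩ ∈ ⟦above⟧} = {1, 7, 8, 9, 10, 11, 12, 13}
⟦right of 4⟧ = {x : ⟨x, 4⟩ ∈ ⟦right of⟧} = {1, 2, 3, 5, 7, 8, 11, 12, 13}
⟦chair⟧ = {2, 3, 4, 5, 6, 9, 10, 11, 12, 13}
… ∩ ⟦which matched 12⟧ = {2, 3, 4, 5, 6, 9, 10, 11, 12, 13} ∩ {1, 2, 4, 5, 6, 10, 12, 13} = {2, 4, 5, 6, 10, 12, 13}
… ∩ ⟦above 2⟧ = {2, 4, 5, 6, 10, 12, 13} ∩ {1, 7, 8, 9, 10, 11, 12, 13} = {10, 12, 13}
… ∩ ⟦right of 4⟧ = {10, 12, 13} ∩ {1, 2, 3, 5, 7, 8, 11, 12, 13} = {12, 13}
So ⟦chair which matched 12 above 2 right of 4⟧ = {12, 13}.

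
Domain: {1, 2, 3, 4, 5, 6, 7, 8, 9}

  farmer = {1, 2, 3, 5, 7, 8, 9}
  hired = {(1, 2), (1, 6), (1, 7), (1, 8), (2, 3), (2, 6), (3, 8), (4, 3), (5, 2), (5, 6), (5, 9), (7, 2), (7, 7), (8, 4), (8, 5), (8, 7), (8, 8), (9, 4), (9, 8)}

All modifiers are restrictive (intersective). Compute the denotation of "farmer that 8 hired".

{5, 7, 8}

⟦that 8 hired⟧ = {x : ⟨8, x⟩ ∈ ⟦hired⟧} = {4, 5, 7, 8}
⟦farmer⟧ = {1, 2, 3, 5, 7, 8, 9}
… ∩ ⟦that 8 hired⟧ = {1, 2, 3, 5, 7, 8, 9} ∩ {4, 5, 7, 8} = {5, 7, 8}
So ⟦farmer that 8 hired⟧ = {5, 7, 8}.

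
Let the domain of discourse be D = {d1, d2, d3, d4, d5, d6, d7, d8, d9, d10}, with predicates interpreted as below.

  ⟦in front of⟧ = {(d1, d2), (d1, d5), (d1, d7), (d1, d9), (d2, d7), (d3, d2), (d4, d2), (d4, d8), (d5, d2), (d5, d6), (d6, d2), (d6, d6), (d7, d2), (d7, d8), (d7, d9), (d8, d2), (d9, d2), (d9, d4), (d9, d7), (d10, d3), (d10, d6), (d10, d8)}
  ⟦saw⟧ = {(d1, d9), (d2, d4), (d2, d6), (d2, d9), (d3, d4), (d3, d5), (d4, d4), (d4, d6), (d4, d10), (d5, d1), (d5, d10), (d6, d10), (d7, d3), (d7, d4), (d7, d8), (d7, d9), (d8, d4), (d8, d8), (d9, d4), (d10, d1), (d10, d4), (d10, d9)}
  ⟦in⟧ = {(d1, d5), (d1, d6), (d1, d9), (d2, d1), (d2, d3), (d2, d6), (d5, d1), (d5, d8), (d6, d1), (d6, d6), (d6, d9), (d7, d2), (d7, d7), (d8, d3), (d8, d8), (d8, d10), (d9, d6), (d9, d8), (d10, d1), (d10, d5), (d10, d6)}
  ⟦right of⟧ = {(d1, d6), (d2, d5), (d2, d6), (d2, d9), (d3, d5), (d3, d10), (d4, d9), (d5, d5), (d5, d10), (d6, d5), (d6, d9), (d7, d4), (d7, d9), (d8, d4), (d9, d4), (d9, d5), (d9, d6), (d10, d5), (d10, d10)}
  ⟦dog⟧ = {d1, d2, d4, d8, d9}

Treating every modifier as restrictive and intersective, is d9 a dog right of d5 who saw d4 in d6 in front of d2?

⟦right of d5⟧ = {x : ⟨x, d5⟩ ∈ ⟦right of⟧} = {d2, d3, d5, d6, d9, d10}
⟦who saw d4⟧ = {x : ⟨x, d4⟩ ∈ ⟦saw⟧} = {d2, d3, d4, d7, d8, d9, d10}
⟦in d6⟧ = {x : ⟨x, d6⟩ ∈ ⟦in⟧} = {d1, d2, d6, d9, d10}
⟦in front of d2⟧ = {x : ⟨x, d2⟩ ∈ ⟦in front of⟧} = {d1, d3, d4, d5, d6, d7, d8, d9}
⟦dog⟧ = {d1, d2, d4, d8, d9}
… ∩ ⟦right of d5⟧ = {d1, d2, d4, d8, d9} ∩ {d2, d3, d5, d6, d9, d10} = {d2, d9}
… ∩ ⟦who saw d4⟧ = {d2, d9} ∩ {d2, d3, d4, d7, d8, d9, d10} = {d2, d9}
… ∩ ⟦in d6⟧ = {d2, d9} ∩ {d1, d2, d6, d9, d10} = {d2, d9}
… ∩ ⟦in front of d2⟧ = {d2, d9} ∩ {d1, d3, d4, d5, d6, d7, d8, d9} = {d9}
⟦dog right of d5 who saw d4 in d6 in front of d2⟧ = {d9}; d9 ∈ this set.

yes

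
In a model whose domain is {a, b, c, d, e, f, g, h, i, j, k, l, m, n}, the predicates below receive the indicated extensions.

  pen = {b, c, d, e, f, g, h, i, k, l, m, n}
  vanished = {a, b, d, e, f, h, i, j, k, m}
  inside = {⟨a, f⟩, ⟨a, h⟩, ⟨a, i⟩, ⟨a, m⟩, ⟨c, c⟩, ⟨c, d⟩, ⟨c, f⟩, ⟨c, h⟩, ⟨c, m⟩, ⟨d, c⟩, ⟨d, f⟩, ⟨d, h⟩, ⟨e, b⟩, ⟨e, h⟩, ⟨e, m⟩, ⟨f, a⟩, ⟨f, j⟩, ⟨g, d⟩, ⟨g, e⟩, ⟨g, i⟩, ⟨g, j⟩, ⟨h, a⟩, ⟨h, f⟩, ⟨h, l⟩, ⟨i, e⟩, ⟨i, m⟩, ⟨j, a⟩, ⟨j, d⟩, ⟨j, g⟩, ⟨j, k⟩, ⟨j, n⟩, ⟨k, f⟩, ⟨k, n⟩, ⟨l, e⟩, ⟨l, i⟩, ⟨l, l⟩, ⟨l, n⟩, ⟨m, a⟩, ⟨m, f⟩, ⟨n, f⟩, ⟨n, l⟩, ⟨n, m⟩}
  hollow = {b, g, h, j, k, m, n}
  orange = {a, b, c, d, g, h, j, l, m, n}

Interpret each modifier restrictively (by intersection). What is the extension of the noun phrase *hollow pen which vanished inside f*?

{h, k, m}

⟦which vanished⟧ = ⟦vanished⟧ = {a, b, d, e, f, h, i, j, k, m}
⟦inside f⟧ = {x : ⟨x, f⟩ ∈ ⟦inside⟧} = {a, c, d, h, k, m, n}
⟦pen⟧ = {b, c, d, e, f, g, h, i, k, l, m, n}
… ∩ ⟦which vanished⟧ = {b, c, d, e, f, g, h, i, k, l, m, n} ∩ {a, b, d, e, f, h, i, j, k, m} = {b, d, e, f, h, i, k, m}
… ∩ ⟦inside f⟧ = {b, d, e, f, h, i, k, m} ∩ {a, c, d, h, k, m, n} = {d, h, k, m}
… ∩ ⟦hollow⟧ = {d, h, k, m} ∩ {b, g, h, j, k, m, n} = {h, k, m}
So ⟦hollow pen which vanished inside f⟧ = {h, k, m}.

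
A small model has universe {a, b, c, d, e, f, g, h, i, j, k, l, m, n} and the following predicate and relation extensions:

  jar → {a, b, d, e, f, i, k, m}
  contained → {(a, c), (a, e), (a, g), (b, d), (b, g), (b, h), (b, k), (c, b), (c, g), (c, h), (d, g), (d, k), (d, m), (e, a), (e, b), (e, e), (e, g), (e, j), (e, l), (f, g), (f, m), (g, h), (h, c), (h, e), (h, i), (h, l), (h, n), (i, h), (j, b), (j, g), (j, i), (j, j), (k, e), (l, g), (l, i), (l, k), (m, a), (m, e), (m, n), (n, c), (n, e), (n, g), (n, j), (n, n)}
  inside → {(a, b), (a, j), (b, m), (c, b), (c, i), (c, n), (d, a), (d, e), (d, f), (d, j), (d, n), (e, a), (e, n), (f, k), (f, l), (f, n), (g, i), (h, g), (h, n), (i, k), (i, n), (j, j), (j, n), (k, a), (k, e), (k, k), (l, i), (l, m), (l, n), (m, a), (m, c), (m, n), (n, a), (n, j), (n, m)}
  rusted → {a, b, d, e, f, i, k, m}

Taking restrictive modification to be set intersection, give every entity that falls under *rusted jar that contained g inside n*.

⟦that contained g⟧ = {x : ⟨x, g⟩ ∈ ⟦contained⟧} = {a, b, c, d, e, f, j, l, n}
⟦inside n⟧ = {x : ⟨x, n⟩ ∈ ⟦inside⟧} = {c, d, e, f, h, i, j, l, m}
⟦jar⟧ = {a, b, d, e, f, i, k, m}
… ∩ ⟦that contained g⟧ = {a, b, d, e, f, i, k, m} ∩ {a, b, c, d, e, f, j, l, n} = {a, b, d, e, f}
… ∩ ⟦inside n⟧ = {a, b, d, e, f} ∩ {c, d, e, f, h, i, j, l, m} = {d, e, f}
… ∩ ⟦rusted⟧ = {d, e, f} ∩ {a, b, d, e, f, i, k, m} = {d, e, f}
So ⟦rusted jar that contained g inside n⟧ = {d, e, f}.

{d, e, f}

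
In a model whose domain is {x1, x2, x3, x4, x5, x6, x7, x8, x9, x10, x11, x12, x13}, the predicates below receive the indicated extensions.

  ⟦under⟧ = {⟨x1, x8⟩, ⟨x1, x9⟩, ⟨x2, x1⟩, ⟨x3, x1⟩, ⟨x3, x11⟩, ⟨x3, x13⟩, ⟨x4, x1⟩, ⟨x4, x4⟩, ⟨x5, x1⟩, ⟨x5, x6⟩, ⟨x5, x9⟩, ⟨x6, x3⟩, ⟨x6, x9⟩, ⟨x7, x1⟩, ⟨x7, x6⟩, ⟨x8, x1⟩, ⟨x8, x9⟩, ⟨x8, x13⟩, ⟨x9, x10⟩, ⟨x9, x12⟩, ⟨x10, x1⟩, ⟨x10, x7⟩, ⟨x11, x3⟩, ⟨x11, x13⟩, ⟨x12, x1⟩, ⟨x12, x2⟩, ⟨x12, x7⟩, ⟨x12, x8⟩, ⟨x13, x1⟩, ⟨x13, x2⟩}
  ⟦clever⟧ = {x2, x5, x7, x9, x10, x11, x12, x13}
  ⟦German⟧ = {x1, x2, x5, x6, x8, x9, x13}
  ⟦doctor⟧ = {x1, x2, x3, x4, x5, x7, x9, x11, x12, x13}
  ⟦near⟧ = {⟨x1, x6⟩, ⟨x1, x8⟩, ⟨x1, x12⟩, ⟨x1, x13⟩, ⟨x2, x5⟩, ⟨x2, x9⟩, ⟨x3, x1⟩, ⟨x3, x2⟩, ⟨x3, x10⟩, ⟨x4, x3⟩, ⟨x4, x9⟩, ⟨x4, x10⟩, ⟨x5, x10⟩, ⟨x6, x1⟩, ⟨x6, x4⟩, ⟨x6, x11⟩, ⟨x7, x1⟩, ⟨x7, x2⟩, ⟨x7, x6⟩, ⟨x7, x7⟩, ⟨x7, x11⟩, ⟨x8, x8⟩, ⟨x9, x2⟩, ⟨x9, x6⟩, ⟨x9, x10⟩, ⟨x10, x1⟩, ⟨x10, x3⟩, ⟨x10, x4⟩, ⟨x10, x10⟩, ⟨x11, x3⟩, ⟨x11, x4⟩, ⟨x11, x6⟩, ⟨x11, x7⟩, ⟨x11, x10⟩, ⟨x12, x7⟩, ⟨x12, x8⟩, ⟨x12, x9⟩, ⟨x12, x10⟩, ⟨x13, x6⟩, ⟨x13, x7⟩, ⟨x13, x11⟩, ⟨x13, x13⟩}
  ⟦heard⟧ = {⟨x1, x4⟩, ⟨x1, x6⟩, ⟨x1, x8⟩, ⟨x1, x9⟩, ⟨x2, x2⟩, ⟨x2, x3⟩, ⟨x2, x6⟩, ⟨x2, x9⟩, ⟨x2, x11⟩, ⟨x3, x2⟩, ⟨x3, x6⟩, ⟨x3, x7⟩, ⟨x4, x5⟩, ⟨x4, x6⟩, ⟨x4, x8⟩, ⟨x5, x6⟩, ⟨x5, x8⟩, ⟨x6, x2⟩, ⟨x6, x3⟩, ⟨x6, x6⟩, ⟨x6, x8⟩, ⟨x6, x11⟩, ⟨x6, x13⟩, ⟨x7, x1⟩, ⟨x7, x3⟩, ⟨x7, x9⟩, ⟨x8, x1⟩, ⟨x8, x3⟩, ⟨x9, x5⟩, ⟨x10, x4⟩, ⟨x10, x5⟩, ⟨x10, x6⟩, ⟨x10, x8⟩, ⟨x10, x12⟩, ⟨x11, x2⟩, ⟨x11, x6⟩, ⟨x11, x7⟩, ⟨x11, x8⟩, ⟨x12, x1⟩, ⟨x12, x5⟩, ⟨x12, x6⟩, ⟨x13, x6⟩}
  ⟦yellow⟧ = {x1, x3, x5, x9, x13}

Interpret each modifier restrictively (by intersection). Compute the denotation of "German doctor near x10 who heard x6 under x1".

{x5}

⟦near x10⟧ = {x : ⟨x, x10⟩ ∈ ⟦near⟧} = {x3, x4, x5, x9, x10, x11, x12}
⟦who heard x6⟧ = {x : ⟨x, x6⟩ ∈ ⟦heard⟧} = {x1, x2, x3, x4, x5, x6, x10, x11, x12, x13}
⟦under x1⟧ = {x : ⟨x, x1⟩ ∈ ⟦under⟧} = {x2, x3, x4, x5, x7, x8, x10, x12, x13}
⟦doctor⟧ = {x1, x2, x3, x4, x5, x7, x9, x11, x12, x13}
… ∩ ⟦near x10⟧ = {x1, x2, x3, x4, x5, x7, x9, x11, x12, x13} ∩ {x3, x4, x5, x9, x10, x11, x12} = {x3, x4, x5, x9, x11, x12}
… ∩ ⟦who heard x6⟧ = {x3, x4, x5, x9, x11, x12} ∩ {x1, x2, x3, x4, x5, x6, x10, x11, x12, x13} = {x3, x4, x5, x11, x12}
… ∩ ⟦under x1⟧ = {x3, x4, x5, x11, x12} ∩ {x2, x3, x4, x5, x7, x8, x10, x12, x13} = {x3, x4, x5, x12}
… ∩ ⟦German⟧ = {x3, x4, x5, x12} ∩ {x1, x2, x5, x6, x8, x9, x13} = {x5}
So ⟦German doctor near x10 who heard x6 under x1⟧ = {x5}.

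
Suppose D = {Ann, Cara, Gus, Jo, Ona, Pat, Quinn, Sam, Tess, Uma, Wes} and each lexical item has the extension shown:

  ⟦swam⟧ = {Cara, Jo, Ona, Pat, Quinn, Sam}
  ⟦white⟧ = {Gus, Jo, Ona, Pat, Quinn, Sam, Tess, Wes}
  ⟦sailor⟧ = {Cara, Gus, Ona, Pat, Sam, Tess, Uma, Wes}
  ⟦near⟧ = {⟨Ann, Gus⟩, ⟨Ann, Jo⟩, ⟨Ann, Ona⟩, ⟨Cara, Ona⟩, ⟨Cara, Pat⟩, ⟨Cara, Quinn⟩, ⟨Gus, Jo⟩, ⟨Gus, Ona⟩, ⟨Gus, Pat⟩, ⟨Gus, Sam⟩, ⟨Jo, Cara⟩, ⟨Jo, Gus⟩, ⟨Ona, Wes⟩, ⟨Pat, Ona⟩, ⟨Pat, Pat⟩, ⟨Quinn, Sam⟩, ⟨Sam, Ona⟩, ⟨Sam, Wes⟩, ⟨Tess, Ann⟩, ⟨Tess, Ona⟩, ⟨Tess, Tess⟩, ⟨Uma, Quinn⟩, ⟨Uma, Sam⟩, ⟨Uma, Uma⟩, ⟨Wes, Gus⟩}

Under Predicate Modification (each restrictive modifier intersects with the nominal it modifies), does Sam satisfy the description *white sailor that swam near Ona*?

⟦that swam⟧ = ⟦swam⟧ = {Cara, Jo, Ona, Pat, Quinn, Sam}
⟦near Ona⟧ = {x : ⟨x, Ona⟩ ∈ ⟦near⟧} = {Ann, Cara, Gus, Pat, Sam, Tess}
⟦sailor⟧ = {Cara, Gus, Ona, Pat, Sam, Tess, Uma, Wes}
… ∩ ⟦that swam⟧ = {Cara, Gus, Ona, Pat, Sam, Tess, Uma, Wes} ∩ {Cara, Jo, Ona, Pat, Quinn, Sam} = {Cara, Ona, Pat, Sam}
… ∩ ⟦near Ona⟧ = {Cara, Ona, Pat, Sam} ∩ {Ann, Cara, Gus, Pat, Sam, Tess} = {Cara, Pat, Sam}
… ∩ ⟦white⟧ = {Cara, Pat, Sam} ∩ {Gus, Jo, Ona, Pat, Quinn, Sam, Tess, Wes} = {Pat, Sam}
⟦white sailor that swam near Ona⟧ = {Pat, Sam}; Sam ∈ this set.

yes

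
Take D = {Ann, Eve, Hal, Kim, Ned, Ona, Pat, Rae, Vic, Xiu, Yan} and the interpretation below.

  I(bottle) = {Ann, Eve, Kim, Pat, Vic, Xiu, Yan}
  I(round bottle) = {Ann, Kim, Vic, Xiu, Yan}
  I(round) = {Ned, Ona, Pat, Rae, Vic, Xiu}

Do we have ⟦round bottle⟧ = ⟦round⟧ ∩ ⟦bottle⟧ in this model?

no

⟦round⟧ ∩ ⟦bottle⟧ = {Ned, Ona, Pat, Rae, Vic, Xiu} ∩ {Ann, Eve, Kim, Pat, Vic, Xiu, Yan} = {Pat, Vic, Xiu}
Observed ⟦round bottle⟧ = {Ann, Kim, Vic, Xiu, Yan}.
These differ, so the modifier is not intersective in this model.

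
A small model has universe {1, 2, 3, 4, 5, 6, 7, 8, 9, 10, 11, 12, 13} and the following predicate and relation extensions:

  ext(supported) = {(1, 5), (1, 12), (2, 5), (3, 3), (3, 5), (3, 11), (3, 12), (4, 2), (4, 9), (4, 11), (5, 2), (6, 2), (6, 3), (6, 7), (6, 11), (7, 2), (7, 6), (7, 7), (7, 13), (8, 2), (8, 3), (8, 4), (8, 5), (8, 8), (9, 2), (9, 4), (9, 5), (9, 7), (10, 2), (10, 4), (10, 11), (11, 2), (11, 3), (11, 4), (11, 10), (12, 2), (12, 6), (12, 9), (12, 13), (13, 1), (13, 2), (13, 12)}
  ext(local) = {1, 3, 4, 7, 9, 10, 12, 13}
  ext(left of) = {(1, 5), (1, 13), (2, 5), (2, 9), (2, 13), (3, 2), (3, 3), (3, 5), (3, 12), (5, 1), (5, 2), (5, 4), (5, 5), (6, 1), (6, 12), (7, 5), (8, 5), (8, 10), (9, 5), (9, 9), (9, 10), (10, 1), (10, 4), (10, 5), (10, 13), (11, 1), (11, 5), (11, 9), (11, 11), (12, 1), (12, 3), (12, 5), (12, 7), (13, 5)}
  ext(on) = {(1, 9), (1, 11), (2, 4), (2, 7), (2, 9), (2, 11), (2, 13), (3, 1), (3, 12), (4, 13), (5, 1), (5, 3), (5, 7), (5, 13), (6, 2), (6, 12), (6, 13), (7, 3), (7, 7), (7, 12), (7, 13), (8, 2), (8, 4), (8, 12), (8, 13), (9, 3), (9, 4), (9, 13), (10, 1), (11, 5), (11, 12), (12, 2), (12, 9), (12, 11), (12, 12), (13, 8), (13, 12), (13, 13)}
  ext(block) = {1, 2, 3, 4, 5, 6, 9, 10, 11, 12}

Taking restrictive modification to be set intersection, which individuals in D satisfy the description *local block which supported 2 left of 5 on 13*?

{9}

⟦which supported 2⟧ = {x : ⟨x, 2⟩ ∈ ⟦supported⟧} = {4, 5, 6, 7, 8, 9, 10, 11, 12, 13}
⟦left of 5⟧ = {x : ⟨x, 5⟩ ∈ ⟦left of⟧} = {1, 2, 3, 5, 7, 8, 9, 10, 11, 12, 13}
⟦on 13⟧ = {x : ⟨x, 13⟩ ∈ ⟦on⟧} = {2, 4, 5, 6, 7, 8, 9, 13}
⟦block⟧ = {1, 2, 3, 4, 5, 6, 9, 10, 11, 12}
… ∩ ⟦which supported 2⟧ = {1, 2, 3, 4, 5, 6, 9, 10, 11, 12} ∩ {4, 5, 6, 7, 8, 9, 10, 11, 12, 13} = {4, 5, 6, 9, 10, 11, 12}
… ∩ ⟦left of 5⟧ = {4, 5, 6, 9, 10, 11, 12} ∩ {1, 2, 3, 5, 7, 8, 9, 10, 11, 12, 13} = {5, 9, 10, 11, 12}
… ∩ ⟦on 13⟧ = {5, 9, 10, 11, 12} ∩ {2, 4, 5, 6, 7, 8, 9, 13} = {5, 9}
… ∩ ⟦local⟧ = {5, 9} ∩ {1, 3, 4, 7, 9, 10, 12, 13} = {9}
So ⟦local block which supported 2 left of 5 on 13⟧ = {9}.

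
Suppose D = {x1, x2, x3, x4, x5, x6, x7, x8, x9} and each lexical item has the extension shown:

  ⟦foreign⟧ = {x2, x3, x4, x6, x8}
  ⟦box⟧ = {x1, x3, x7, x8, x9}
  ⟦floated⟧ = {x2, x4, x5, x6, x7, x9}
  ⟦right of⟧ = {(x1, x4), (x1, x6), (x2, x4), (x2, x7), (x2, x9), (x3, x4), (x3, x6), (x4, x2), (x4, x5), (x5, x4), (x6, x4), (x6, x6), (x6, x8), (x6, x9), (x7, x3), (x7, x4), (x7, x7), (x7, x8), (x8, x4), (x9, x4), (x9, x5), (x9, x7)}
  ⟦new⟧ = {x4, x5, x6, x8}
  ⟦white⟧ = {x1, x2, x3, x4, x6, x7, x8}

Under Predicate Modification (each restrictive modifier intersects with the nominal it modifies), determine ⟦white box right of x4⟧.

{x1, x3, x7, x8}

⟦right of x4⟧ = {x : ⟨x, x4⟩ ∈ ⟦right of⟧} = {x1, x2, x3, x5, x6, x7, x8, x9}
⟦box⟧ = {x1, x3, x7, x8, x9}
… ∩ ⟦right of x4⟧ = {x1, x3, x7, x8, x9} ∩ {x1, x2, x3, x5, x6, x7, x8, x9} = {x1, x3, x7, x8, x9}
… ∩ ⟦white⟧ = {x1, x3, x7, x8, x9} ∩ {x1, x2, x3, x4, x6, x7, x8} = {x1, x3, x7, x8}
So ⟦white box right of x4⟧ = {x1, x3, x7, x8}.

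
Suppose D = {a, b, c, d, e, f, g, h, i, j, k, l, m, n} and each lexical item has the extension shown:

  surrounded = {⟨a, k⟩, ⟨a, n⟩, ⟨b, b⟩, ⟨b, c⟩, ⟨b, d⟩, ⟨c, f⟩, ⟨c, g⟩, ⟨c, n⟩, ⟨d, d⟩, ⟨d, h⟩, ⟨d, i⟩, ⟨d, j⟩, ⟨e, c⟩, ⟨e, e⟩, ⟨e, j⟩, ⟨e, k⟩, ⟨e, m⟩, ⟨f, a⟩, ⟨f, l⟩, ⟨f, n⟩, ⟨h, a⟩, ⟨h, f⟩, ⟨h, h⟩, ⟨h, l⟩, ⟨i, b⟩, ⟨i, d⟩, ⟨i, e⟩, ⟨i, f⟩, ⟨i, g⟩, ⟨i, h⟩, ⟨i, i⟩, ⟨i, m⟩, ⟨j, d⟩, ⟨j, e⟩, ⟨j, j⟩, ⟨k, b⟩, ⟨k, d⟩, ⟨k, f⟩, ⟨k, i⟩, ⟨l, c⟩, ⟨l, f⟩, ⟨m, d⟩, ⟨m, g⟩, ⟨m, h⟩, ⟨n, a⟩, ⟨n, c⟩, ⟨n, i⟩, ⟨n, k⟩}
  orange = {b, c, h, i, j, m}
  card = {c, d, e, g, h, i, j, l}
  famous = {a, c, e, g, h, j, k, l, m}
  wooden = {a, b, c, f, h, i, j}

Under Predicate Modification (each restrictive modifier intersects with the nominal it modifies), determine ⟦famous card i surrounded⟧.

{e, g, h}

⟦i surrounded⟧ = {x : ⟨i, x⟩ ∈ ⟦surrounded⟧} = {b, d, e, f, g, h, i, m}
⟦card⟧ = {c, d, e, g, h, i, j, l}
… ∩ ⟦i surrounded⟧ = {c, d, e, g, h, i, j, l} ∩ {b, d, e, f, g, h, i, m} = {d, e, g, h, i}
… ∩ ⟦famous⟧ = {d, e, g, h, i} ∩ {a, c, e, g, h, j, k, l, m} = {e, g, h}
So ⟦famous card i surrounded⟧ = {e, g, h}.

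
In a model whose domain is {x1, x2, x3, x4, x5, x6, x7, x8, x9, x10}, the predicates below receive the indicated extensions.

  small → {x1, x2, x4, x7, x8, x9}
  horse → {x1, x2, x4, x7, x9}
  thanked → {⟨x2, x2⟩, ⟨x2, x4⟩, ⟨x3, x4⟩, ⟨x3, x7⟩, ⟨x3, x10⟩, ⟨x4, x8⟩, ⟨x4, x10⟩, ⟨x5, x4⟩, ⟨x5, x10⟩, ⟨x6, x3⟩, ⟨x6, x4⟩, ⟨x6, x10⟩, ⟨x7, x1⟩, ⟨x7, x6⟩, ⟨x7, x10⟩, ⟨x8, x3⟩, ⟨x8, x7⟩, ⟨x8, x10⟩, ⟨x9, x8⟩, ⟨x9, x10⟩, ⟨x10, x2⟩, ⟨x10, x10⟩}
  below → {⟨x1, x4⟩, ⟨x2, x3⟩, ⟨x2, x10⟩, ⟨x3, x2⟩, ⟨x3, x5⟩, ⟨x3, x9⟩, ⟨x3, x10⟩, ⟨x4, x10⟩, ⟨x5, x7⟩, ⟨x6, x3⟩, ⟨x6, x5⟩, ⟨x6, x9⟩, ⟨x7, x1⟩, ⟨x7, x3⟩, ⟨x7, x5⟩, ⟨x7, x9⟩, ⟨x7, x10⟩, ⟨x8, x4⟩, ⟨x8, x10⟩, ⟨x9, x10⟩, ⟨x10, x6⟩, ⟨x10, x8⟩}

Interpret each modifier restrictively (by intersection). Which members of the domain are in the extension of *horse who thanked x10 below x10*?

{x4, x7, x9}

⟦who thanked x10⟧ = {x : ⟨x, x10⟩ ∈ ⟦thanked⟧} = {x3, x4, x5, x6, x7, x8, x9, x10}
⟦below x10⟧ = {x : ⟨x, x10⟩ ∈ ⟦below⟧} = {x2, x3, x4, x7, x8, x9}
⟦horse⟧ = {x1, x2, x4, x7, x9}
… ∩ ⟦who thanked x10⟧ = {x1, x2, x4, x7, x9} ∩ {x3, x4, x5, x6, x7, x8, x9, x10} = {x4, x7, x9}
… ∩ ⟦below x10⟧ = {x4, x7, x9} ∩ {x2, x3, x4, x7, x8, x9} = {x4, x7, x9}
So ⟦horse who thanked x10 below x10⟧ = {x4, x7, x9}.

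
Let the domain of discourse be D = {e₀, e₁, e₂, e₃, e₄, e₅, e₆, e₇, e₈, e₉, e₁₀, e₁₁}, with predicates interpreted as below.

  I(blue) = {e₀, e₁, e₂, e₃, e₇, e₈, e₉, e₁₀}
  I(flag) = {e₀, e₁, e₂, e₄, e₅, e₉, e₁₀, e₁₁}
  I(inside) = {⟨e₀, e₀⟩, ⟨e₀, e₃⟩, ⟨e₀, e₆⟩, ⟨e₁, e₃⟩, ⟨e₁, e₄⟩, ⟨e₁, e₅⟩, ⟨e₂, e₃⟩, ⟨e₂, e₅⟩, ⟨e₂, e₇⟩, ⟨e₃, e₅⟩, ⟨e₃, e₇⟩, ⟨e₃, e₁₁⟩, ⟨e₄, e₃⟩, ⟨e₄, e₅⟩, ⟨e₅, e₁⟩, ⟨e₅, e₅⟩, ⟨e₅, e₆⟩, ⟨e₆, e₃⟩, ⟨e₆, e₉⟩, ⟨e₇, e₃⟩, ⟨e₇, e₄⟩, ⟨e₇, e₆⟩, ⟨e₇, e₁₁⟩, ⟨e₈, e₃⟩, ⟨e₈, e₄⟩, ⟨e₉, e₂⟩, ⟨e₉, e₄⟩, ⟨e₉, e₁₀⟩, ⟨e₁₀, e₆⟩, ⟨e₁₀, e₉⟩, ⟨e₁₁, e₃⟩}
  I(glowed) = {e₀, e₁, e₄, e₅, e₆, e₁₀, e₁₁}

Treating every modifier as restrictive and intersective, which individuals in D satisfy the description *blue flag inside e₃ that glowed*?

⟦inside e₃⟧ = {x : ⟨x, e₃⟩ ∈ ⟦inside⟧} = {e₀, e₁, e₂, e₄, e₆, e₇, e₈, e₁₁}
⟦that glowed⟧ = ⟦glowed⟧ = {e₀, e₁, e₄, e₅, e₆, e₁₀, e₁₁}
⟦flag⟧ = {e₀, e₁, e₂, e₄, e₅, e₉, e₁₀, e₁₁}
… ∩ ⟦inside e₃⟧ = {e₀, e₁, e₂, e₄, e₅, e₉, e₁₀, e₁₁} ∩ {e₀, e₁, e₂, e₄, e₆, e₇, e₈, e₁₁} = {e₀, e₁, e₂, e₄, e₁₁}
… ∩ ⟦that glowed⟧ = {e₀, e₁, e₂, e₄, e₁₁} ∩ {e₀, e₁, e₄, e₅, e₆, e₁₀, e₁₁} = {e₀, e₁, e₄, e₁₁}
… ∩ ⟦blue⟧ = {e₀, e₁, e₄, e₁₁} ∩ {e₀, e₁, e₂, e₃, e₇, e₈, e₉, e₁₀} = {e₀, e₁}
So ⟦blue flag inside e₃ that glowed⟧ = {e₀, e₁}.

{e₀, e₁}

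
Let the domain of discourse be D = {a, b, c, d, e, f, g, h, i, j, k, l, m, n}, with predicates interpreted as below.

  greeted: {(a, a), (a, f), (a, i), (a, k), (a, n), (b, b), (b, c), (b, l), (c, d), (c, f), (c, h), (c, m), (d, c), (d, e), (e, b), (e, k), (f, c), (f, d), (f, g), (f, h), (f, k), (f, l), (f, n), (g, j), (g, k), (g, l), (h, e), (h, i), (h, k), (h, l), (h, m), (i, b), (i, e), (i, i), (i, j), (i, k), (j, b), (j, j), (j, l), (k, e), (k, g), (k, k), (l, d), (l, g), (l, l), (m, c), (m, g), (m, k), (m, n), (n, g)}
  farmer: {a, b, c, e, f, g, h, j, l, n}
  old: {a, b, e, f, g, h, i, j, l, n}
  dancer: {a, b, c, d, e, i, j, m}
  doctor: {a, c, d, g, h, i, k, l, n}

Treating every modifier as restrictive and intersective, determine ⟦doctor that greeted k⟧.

⟦that greeted k⟧ = {x : ⟨x, k⟩ ∈ ⟦greeted⟧} = {a, e, f, g, h, i, k, m}
⟦doctor⟧ = {a, c, d, g, h, i, k, l, n}
… ∩ ⟦that greeted k⟧ = {a, c, d, g, h, i, k, l, n} ∩ {a, e, f, g, h, i, k, m} = {a, g, h, i, k}
So ⟦doctor that greeted k⟧ = {a, g, h, i, k}.

{a, g, h, i, k}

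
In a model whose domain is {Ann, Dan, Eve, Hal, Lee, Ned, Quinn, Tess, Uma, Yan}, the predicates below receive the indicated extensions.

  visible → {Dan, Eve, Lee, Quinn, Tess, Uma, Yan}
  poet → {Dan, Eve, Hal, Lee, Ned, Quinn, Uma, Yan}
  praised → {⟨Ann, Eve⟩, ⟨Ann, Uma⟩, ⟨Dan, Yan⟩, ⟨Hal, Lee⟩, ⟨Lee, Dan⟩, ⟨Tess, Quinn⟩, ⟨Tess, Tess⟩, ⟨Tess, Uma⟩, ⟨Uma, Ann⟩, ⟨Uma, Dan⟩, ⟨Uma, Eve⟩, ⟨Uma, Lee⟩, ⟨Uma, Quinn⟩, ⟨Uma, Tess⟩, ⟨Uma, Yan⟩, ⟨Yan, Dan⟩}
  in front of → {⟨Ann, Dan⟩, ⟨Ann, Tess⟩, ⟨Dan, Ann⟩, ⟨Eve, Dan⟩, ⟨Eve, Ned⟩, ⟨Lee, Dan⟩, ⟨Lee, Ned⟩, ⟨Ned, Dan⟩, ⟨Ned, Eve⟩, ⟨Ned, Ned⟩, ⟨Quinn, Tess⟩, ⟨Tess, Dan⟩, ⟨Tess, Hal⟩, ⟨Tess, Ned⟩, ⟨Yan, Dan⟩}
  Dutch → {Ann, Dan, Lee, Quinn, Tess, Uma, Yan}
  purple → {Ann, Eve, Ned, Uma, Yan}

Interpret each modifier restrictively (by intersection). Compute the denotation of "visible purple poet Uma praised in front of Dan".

⟦Uma praised⟧ = {x : ⟨Uma, x⟩ ∈ ⟦praised⟧} = {Ann, Dan, Eve, Lee, Quinn, Tess, Yan}
⟦in front of Dan⟧ = {x : ⟨x, Dan⟩ ∈ ⟦in front of⟧} = {Ann, Eve, Lee, Ned, Tess, Yan}
⟦poet⟧ = {Dan, Eve, Hal, Lee, Ned, Quinn, Uma, Yan}
… ∩ ⟦Uma praised⟧ = {Dan, Eve, Hal, Lee, Ned, Quinn, Uma, Yan} ∩ {Ann, Dan, Eve, Lee, Quinn, Tess, Yan} = {Dan, Eve, Lee, Quinn, Yan}
… ∩ ⟦in front of Dan⟧ = {Dan, Eve, Lee, Quinn, Yan} ∩ {Ann, Eve, Lee, Ned, Tess, Yan} = {Eve, Lee, Yan}
… ∩ ⟦visible⟧ = {Eve, Lee, Yan} ∩ {Dan, Eve, Lee, Quinn, Tess, Uma, Yan} = {Eve, Lee, Yan}
… ∩ ⟦purple⟧ = {Eve, Lee, Yan} ∩ {Ann, Eve, Ned, Uma, Yan} = {Eve, Yan}
So ⟦visible purple poet Uma praised in front of Dan⟧ = {Eve, Yan}.

{Eve, Yan}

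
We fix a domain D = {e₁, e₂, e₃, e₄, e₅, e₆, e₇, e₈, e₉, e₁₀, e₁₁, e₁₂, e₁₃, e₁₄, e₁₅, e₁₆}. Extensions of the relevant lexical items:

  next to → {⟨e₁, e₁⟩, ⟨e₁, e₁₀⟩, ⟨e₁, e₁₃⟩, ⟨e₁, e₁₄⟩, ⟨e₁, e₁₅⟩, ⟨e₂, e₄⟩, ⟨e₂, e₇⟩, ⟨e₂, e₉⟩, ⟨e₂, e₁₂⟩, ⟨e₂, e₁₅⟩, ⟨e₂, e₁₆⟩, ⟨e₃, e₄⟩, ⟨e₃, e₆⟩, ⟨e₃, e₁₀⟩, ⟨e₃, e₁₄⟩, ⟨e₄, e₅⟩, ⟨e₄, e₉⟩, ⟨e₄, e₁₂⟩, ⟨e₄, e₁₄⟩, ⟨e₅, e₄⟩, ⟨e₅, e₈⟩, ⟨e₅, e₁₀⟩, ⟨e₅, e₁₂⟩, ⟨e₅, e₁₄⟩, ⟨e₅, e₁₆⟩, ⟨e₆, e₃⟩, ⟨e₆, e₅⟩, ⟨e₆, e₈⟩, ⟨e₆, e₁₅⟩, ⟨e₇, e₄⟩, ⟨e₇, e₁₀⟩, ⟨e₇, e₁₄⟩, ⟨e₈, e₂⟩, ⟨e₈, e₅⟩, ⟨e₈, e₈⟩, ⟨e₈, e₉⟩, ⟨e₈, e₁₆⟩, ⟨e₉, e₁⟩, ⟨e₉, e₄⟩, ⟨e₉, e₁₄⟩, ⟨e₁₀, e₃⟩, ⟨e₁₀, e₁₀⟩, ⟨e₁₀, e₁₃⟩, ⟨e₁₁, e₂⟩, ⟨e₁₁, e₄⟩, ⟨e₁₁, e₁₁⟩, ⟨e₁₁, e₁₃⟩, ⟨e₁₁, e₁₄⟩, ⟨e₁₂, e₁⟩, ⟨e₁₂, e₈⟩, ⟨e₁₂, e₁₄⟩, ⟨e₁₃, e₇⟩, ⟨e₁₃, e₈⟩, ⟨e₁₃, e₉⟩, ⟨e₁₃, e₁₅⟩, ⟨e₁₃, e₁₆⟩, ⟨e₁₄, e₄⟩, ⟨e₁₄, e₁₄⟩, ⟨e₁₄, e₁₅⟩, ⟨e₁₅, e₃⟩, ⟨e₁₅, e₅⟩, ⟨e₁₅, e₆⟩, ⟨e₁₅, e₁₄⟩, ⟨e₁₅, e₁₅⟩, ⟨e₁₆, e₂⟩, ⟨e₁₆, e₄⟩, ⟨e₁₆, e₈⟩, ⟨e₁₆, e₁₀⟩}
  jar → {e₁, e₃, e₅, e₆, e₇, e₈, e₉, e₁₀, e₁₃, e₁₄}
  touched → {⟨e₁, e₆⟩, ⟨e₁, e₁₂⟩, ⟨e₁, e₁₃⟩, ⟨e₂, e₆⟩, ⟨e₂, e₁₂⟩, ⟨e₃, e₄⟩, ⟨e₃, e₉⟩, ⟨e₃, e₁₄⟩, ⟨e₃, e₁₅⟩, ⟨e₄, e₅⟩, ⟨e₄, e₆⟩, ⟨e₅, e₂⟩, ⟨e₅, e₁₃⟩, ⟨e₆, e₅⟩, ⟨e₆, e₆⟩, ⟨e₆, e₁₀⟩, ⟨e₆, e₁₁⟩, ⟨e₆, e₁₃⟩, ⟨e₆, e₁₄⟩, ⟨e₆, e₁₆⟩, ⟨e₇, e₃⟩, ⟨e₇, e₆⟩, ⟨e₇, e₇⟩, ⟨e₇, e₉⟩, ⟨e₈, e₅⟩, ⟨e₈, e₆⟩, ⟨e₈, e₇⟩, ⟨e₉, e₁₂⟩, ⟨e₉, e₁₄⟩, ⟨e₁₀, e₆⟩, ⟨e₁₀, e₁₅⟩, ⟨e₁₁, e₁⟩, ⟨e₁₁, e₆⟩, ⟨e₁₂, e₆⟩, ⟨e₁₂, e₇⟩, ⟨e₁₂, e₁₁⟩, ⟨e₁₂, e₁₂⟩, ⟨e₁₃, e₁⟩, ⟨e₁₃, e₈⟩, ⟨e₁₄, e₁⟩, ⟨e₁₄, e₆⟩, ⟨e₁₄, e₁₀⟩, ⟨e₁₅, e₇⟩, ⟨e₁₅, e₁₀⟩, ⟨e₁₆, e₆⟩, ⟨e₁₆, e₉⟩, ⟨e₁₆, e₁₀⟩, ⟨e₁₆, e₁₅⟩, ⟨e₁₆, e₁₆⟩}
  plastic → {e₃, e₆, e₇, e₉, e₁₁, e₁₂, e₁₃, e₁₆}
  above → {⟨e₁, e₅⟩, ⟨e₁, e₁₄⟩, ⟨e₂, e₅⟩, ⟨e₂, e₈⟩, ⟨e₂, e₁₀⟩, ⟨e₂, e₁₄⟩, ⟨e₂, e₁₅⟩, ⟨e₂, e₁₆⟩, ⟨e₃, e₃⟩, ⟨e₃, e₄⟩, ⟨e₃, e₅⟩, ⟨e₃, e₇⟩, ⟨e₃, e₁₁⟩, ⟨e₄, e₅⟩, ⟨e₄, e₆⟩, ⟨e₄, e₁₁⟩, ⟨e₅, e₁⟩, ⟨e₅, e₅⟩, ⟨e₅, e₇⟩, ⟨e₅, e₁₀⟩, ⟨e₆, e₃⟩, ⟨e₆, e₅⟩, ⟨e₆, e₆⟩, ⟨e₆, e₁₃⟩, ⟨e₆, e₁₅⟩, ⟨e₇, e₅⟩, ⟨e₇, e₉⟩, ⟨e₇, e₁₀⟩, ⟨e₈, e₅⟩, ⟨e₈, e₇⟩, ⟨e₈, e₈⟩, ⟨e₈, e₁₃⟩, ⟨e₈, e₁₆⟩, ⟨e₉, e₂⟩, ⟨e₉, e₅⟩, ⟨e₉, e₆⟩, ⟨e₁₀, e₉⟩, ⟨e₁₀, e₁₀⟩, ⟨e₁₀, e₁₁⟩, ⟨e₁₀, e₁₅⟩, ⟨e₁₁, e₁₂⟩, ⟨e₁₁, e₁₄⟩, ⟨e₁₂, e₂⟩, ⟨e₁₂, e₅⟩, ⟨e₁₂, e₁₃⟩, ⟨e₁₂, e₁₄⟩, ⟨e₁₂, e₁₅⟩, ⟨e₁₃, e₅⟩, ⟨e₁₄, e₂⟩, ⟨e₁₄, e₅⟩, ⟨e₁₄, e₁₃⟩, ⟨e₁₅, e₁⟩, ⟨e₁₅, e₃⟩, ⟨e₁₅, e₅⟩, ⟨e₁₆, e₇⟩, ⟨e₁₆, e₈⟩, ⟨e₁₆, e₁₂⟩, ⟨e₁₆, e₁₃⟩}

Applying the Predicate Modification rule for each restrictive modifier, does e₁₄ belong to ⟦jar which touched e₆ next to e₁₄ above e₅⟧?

⟦which touched e₆⟧ = {x : ⟨x, e₆⟩ ∈ ⟦touched⟧} = {e₁, e₂, e₄, e₆, e₇, e₈, e₁₀, e₁₁, e₁₂, e₁₄, e₁₆}
⟦next to e₁₄⟧ = {x : ⟨x, e₁₄⟩ ∈ ⟦next to⟧} = {e₁, e₃, e₄, e₅, e₇, e₉, e₁₁, e₁₂, e₁₄, e₁₅}
⟦above e₅⟧ = {x : ⟨x, e₅⟩ ∈ ⟦above⟧} = {e₁, e₂, e₃, e₄, e₅, e₆, e₇, e₈, e₉, e₁₂, e₁₃, e₁₄, e₁₅}
⟦jar⟧ = {e₁, e₃, e₅, e₆, e₇, e₈, e₉, e₁₀, e₁₃, e₁₄}
… ∩ ⟦which touched e₆⟧ = {e₁, e₃, e₅, e₆, e₇, e₈, e₉, e₁₀, e₁₃, e₁₄} ∩ {e₁, e₂, e₄, e₆, e₇, e₈, e₁₀, e₁₁, e₁₂, e₁₄, e₁₆} = {e₁, e₆, e₇, e₈, e₁₀, e₁₄}
… ∩ ⟦next to e₁₄⟧ = {e₁, e₆, e₇, e₈, e₁₀, e₁₄} ∩ {e₁, e₃, e₄, e₅, e₇, e₉, e₁₁, e₁₂, e₁₄, e₁₅} = {e₁, e₇, e₁₄}
… ∩ ⟦above e₅⟧ = {e₁, e₇, e₁₄} ∩ {e₁, e₂, e₃, e₄, e₅, e₆, e₇, e₈, e₉, e₁₂, e₁₃, e₁₄, e₁₅} = {e₁, e₇, e₁₄}
⟦jar which touched e₆ next to e₁₄ above e₅⟧ = {e₁, e₇, e₁₄}; e₁₄ ∈ this set.

yes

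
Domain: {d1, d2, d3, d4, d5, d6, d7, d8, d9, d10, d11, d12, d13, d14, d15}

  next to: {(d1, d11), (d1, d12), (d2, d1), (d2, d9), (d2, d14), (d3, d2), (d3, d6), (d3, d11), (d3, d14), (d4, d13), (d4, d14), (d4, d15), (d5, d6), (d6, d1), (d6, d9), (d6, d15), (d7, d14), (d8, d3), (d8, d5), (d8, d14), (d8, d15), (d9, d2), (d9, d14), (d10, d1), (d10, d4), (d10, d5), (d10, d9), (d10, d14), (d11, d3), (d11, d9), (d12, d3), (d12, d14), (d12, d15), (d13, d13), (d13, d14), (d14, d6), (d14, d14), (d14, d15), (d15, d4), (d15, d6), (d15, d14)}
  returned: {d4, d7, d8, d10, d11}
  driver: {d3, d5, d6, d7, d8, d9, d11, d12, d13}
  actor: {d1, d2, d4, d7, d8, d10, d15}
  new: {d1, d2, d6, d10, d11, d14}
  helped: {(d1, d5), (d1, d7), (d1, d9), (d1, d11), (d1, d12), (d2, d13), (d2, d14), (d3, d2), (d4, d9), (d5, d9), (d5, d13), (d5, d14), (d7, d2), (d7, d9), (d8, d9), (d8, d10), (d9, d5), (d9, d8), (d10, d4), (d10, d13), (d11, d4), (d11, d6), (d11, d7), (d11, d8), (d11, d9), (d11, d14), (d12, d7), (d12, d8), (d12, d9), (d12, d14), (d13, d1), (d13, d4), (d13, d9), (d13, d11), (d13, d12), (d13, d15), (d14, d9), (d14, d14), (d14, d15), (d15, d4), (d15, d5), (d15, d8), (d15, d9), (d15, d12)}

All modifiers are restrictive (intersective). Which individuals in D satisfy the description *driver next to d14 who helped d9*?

⟦next to d14⟧ = {x : ⟨x, d14⟩ ∈ ⟦next to⟧} = {d2, d3, d4, d7, d8, d9, d10, d12, d13, d14, d15}
⟦who helped d9⟧ = {x : ⟨x, d9⟩ ∈ ⟦helped⟧} = {d1, d4, d5, d7, d8, d11, d12, d13, d14, d15}
⟦driver⟧ = {d3, d5, d6, d7, d8, d9, d11, d12, d13}
… ∩ ⟦next to d14⟧ = {d3, d5, d6, d7, d8, d9, d11, d12, d13} ∩ {d2, d3, d4, d7, d8, d9, d10, d12, d13, d14, d15} = {d3, d7, d8, d9, d12, d13}
… ∩ ⟦who helped d9⟧ = {d3, d7, d8, d9, d12, d13} ∩ {d1, d4, d5, d7, d8, d11, d12, d13, d14, d15} = {d7, d8, d12, d13}
So ⟦driver next to d14 who helped d9⟧ = {d7, d8, d12, d13}.

{d7, d8, d12, d13}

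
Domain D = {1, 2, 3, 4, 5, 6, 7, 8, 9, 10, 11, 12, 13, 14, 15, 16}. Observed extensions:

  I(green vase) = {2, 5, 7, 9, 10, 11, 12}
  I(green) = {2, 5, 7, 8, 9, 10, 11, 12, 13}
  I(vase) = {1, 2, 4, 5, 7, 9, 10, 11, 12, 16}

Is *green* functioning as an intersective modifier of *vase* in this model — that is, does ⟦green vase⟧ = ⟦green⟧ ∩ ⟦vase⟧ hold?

yes

⟦green⟧ ∩ ⟦vase⟧ = {2, 5, 7, 8, 9, 10, 11, 12, 13} ∩ {1, 2, 4, 5, 7, 9, 10, 11, 12, 16} = {2, 5, 7, 9, 10, 11, 12}
Observed ⟦green vase⟧ = {2, 5, 7, 9, 10, 11, 12}.
These coincide, so the modifier is intersective here.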